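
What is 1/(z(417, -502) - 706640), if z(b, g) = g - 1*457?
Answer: -1/707599 ≈ -1.4132e-6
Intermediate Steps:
z(b, g) = -457 + g (z(b, g) = g - 457 = -457 + g)
1/(z(417, -502) - 706640) = 1/((-457 - 502) - 706640) = 1/(-959 - 706640) = 1/(-707599) = -1/707599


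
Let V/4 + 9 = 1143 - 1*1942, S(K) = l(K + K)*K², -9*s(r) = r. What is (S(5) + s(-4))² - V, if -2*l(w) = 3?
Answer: 1492057/324 ≈ 4605.1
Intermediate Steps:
l(w) = -3/2 (l(w) = -½*3 = -3/2)
s(r) = -r/9
S(K) = -3*K²/2
V = -3232 (V = -36 + 4*(1143 - 1*1942) = -36 + 4*(1143 - 1942) = -36 + 4*(-799) = -36 - 3196 = -3232)
(S(5) + s(-4))² - V = (-3/2*5² - ⅑*(-4))² - 1*(-3232) = (-3/2*25 + 4/9)² + 3232 = (-75/2 + 4/9)² + 3232 = (-667/18)² + 3232 = 444889/324 + 3232 = 1492057/324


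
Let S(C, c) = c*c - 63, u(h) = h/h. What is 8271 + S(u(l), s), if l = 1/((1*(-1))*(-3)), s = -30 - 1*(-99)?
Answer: 12969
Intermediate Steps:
s = 69 (s = -30 + 99 = 69)
l = 1/3 (l = 1/(-1*(-3)) = 1/3 ≈ 0.33333)
u(h) = 1
S(C, c) = -63 + c**2 (S(C, c) = c**2 - 63 = -63 + c**2)
8271 + S(u(l), s) = 8271 + (-63 + 69**2) = 8271 + (-63 + 4761) = 8271 + 4698 = 12969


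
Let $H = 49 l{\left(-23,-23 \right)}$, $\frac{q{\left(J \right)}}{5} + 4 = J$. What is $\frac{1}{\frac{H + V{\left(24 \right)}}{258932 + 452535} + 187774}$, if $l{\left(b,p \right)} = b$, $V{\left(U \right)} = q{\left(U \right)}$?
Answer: $\frac{711467}{133595003431} \approx 5.3255 \cdot 10^{-6}$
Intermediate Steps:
$q{\left(J \right)} = -20 + 5 J$
$V{\left(U \right)} = -20 + 5 U$
$H = -1127$ ($H = 49 \left(-23\right) = -1127$)
$\frac{1}{\frac{H + V{\left(24 \right)}}{258932 + 452535} + 187774} = \frac{1}{\frac{-1127 + \left(-20 + 5 \cdot 24\right)}{258932 + 452535} + 187774} = \frac{1}{\frac{-1127 + \left(-20 + 120\right)}{711467} + 187774} = \frac{1}{\left(-1127 + 100\right) \frac{1}{711467} + 187774} = \frac{1}{\left(-1027\right) \frac{1}{711467} + 187774} = \frac{1}{- \frac{1027}{711467} + 187774} = \frac{1}{\frac{133595003431}{711467}} = \frac{711467}{133595003431}$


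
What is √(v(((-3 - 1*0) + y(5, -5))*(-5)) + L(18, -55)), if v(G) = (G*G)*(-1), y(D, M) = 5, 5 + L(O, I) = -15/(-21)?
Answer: I*√5110/7 ≈ 10.212*I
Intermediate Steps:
L(O, I) = -30/7 (L(O, I) = -5 - 15/(-21) = -5 - 15*(-1/21) = -5 + 5/7 = -30/7)
v(G) = -G² (v(G) = G²*(-1) = -G²)
√(v(((-3 - 1*0) + y(5, -5))*(-5)) + L(18, -55)) = √(-(((-3 - 1*0) + 5)*(-5))² - 30/7) = √(-(((-3 + 0) + 5)*(-5))² - 30/7) = √(-((-3 + 5)*(-5))² - 30/7) = √(-(2*(-5))² - 30/7) = √(-1*(-10)² - 30/7) = √(-1*100 - 30/7) = √(-100 - 30/7) = √(-730/7) = I*√5110/7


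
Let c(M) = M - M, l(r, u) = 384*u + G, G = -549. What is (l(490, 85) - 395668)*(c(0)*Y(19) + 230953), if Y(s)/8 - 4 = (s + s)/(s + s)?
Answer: -83969198881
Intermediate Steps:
Y(s) = 40 (Y(s) = 32 + 8*((s + s)/(s + s)) = 32 + 8*((2*s)/((2*s))) = 32 + 8*((2*s)*(1/(2*s))) = 32 + 8*1 = 32 + 8 = 40)
l(r, u) = -549 + 384*u (l(r, u) = 384*u - 549 = -549 + 384*u)
c(M) = 0
(l(490, 85) - 395668)*(c(0)*Y(19) + 230953) = ((-549 + 384*85) - 395668)*(0*40 + 230953) = ((-549 + 32640) - 395668)*(0 + 230953) = (32091 - 395668)*230953 = -363577*230953 = -83969198881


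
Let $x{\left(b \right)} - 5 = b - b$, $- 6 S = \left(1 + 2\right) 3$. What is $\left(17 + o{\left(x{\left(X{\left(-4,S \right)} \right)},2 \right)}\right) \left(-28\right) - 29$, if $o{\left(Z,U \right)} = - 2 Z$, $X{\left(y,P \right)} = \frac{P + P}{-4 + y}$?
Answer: $-225$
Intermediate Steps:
$S = - \frac{3}{2}$ ($S = - \frac{\left(1 + 2\right) 3}{6} = - \frac{3 \cdot 3}{6} = \left(- \frac{1}{6}\right) 9 = - \frac{3}{2} \approx -1.5$)
$X{\left(y,P \right)} = \frac{2 P}{-4 + y}$
$x{\left(b \right)} = 5$ ($x{\left(b \right)} = 5 + \left(b - b\right) = 5 + 0 = 5$)
$\left(17 + o{\left(x{\left(X{\left(-4,S \right)} \right)},2 \right)}\right) \left(-28\right) - 29 = \left(17 - 10\right) \left(-28\right) - 29 = 7 \left(-28\right) - 29 = -196 - 29 = -225$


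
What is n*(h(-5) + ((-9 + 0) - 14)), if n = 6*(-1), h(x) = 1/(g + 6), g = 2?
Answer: 549/4 ≈ 137.25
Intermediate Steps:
h(x) = ⅛ (h(x) = 1/(2 + 6) = 1/8 = ⅛)
n = -6
n*(h(-5) + ((-9 + 0) - 14)) = -6*(⅛ + ((-9 + 0) - 14)) = -6*(⅛ + (-9 - 14)) = -6*(⅛ - 23) = -6*(-183/8) = 549/4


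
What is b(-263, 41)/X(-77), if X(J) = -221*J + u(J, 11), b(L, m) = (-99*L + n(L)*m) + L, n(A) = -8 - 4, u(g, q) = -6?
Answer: 25282/17011 ≈ 1.4862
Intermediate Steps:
n(A) = -12
b(L, m) = -98*L - 12*m (b(L, m) = (-99*L - 12*m) + L = -98*L - 12*m)
X(J) = -6 - 221*J (X(J) = -221*J - 6 = -6 - 221*J)
b(-263, 41)/X(-77) = (-98*(-263) - 12*41)/(-6 - 221*(-77)) = (25774 - 492)/(-6 + 17017) = 25282/17011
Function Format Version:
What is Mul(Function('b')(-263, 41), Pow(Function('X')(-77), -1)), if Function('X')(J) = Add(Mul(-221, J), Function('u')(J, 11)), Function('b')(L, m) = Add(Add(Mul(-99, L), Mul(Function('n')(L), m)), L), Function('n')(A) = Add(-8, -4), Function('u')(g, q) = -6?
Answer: Rational(25282, 17011) ≈ 1.4862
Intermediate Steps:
Function('n')(A) = -12
Function('b')(L, m) = Add(Mul(-98, L), Mul(-12, m)) (Function('b')(L, m) = Add(Add(Mul(-99, L), Mul(-12, m)), L) = Add(Mul(-98, L), Mul(-12, m)))
Function('X')(J) = Add(-6, Mul(-221, J)) (Function('X')(J) = Add(Mul(-221, J), -6) = Add(-6, Mul(-221, J)))
Mul(Function('b')(-263, 41), Pow(Function('X')(-77), -1)) = Mul(Add(Mul(-98, -263), Mul(-12, 41)), Pow(Add(-6, Mul(-221, -77)), -1)) = Mul(Add(25774, -492), Pow(Add(-6, 17017), -1)) = Mul(25282, Pow(17011, -1)) = Mul(25282, Rational(1, 17011)) = Rational(25282, 17011)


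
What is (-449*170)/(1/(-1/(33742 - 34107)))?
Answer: -15266/73 ≈ -209.12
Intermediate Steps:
(-449*170)/(1/(-1/(33742 - 34107))) = -76330*(-1/(-365)) = -76330*(-1*(-1/365)) = -76330/(1/(1/365)) = -76330/365 = -76330*1/365 = -15266/73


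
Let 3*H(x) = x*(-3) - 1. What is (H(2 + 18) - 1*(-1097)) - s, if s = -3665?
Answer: 14225/3 ≈ 4741.7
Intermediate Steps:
H(x) = -⅓ - x (H(x) = (x*(-3) - 1)/3 = (-3*x - 1)/3 = (-1 - 3*x)/3 = -⅓ - x)
(H(2 + 18) - 1*(-1097)) - s = ((-⅓ - (2 + 18)) - 1*(-1097)) - 1*(-3665) = ((-⅓ - 1*20) + 1097) + 3665 = ((-⅓ - 20) + 1097) + 3665 = (-61/3 + 1097) + 3665 = 3230/3 + 3665 = 14225/3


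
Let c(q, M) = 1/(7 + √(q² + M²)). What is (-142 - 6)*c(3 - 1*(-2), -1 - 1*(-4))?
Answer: -1036/15 + 148*√34/15 ≈ -11.535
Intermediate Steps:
c(q, M) = 1/(7 + √(M² + q²))
(-142 - 6)*c(3 - 1*(-2), -1 - 1*(-4)) = (-142 - 6)/(7 + √((-1 - 1*(-4))² + (3 - 1*(-2))²)) = -148/(7 + √((-1 + 4)² + (3 + 2)²)) = -148/(7 + √(3² + 5²)) = -148/(7 + √(9 + 25)) = -148/(7 + √34)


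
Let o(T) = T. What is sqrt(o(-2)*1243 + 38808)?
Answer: sqrt(36322) ≈ 190.58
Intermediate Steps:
sqrt(o(-2)*1243 + 38808) = sqrt(-2*1243 + 38808) = sqrt(-2486 + 38808) = sqrt(36322)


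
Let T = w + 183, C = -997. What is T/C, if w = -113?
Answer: -70/997 ≈ -0.070211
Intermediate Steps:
T = 70 (T = -113 + 183 = 70)
T/C = 70/(-997) = 70*(-1/997) = -70/997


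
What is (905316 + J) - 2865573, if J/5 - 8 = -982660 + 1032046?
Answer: -1713287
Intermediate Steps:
J = 246970 (J = 40 + 5*(-982660 + 1032046) = 40 + 5*49386 = 40 + 246930 = 246970)
(905316 + J) - 2865573 = (905316 + 246970) - 2865573 = 1152286 - 2865573 = -1713287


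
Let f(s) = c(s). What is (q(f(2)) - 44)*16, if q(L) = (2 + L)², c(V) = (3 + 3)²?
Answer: 22400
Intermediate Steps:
c(V) = 36 (c(V) = 6² = 36)
f(s) = 36
(q(f(2)) - 44)*16 = ((2 + 36)² - 44)*16 = (38² - 44)*16 = (1444 - 44)*16 = 1400*16 = 22400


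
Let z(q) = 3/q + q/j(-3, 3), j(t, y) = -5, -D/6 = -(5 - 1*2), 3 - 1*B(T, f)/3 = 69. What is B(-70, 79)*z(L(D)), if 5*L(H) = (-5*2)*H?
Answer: -14091/10 ≈ -1409.1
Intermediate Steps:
B(T, f) = -198 (B(T, f) = 9 - 3*69 = 9 - 207 = -198)
D = 18 (D = -(-6)*(5 - 1*2) = -(-6)*(5 - 2) = -(-6)*3 = -6*(-3) = 18)
L(H) = -2*H (L(H) = ((-5*2)*H)/5 = (-10*H)/5 = -2*H)
z(q) = 3/q - q/5 (z(q) = 3/q + q/(-5) = 3/q + q*(-⅕) = 3/q - q/5)
B(-70, 79)*z(L(D)) = -198*(3/((-2*18)) - (-2)*18/5) = -198*(3/(-36) - ⅕*(-36)) = -198*(3*(-1/36) + 36/5) = -198*(-1/12 + 36/5) = -198*427/60 = -14091/10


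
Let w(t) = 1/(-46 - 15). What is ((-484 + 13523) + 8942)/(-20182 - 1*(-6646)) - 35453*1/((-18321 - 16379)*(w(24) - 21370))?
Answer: -82859660869999/51023854653600 ≈ -1.6239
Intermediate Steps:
w(t) = -1/61 (w(t) = 1/(-61) = -1/61)
((-484 + 13523) + 8942)/(-20182 - 1*(-6646)) - 35453*1/((-18321 - 16379)*(w(24) - 21370)) = ((-484 + 13523) + 8942)/(-20182 - 1*(-6646)) - 35453*1/((-18321 - 16379)*(-1/61 - 21370)) = (13039 + 8942)/(-20182 + 6646) - 35453/((-34700*(-1303571/61))) = 21981/(-13536) - 35453/45233913700/61 = 21981*(-1/13536) - 35453*61/45233913700 = -7327/4512 - 2162633/45233913700 = -82859660869999/51023854653600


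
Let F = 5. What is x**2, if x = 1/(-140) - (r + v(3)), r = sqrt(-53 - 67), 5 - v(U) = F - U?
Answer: -2174759/19600 + 421*I*sqrt(30)/35 ≈ -110.96 + 65.883*I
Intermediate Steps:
v(U) = U (v(U) = 5 - (5 - U) = 5 + (-5 + U) = U)
r = 2*I*sqrt(30) (r = sqrt(-120) = 2*I*sqrt(30) ≈ 10.954*I)
x = -421/140 - 2*I*sqrt(30) (x = 1/(-140) - (2*I*sqrt(30) + 3) = -1/140 - (3 + 2*I*sqrt(30)) = -1/140 + (-3 - 2*I*sqrt(30)) = -421/140 - 2*I*sqrt(30) ≈ -3.0071 - 10.954*I)
x**2 = (-421/140 - 2*I*sqrt(30))**2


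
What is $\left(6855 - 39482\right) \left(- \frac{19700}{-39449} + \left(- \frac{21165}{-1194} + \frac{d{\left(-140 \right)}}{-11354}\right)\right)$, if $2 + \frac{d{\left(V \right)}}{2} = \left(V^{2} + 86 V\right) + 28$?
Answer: $- \frac{7016607550128723}{12733269322} \approx -5.5105 \cdot 10^{5}$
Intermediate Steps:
$d{\left(V \right)} = 52 + 2 V^{2} + 172 V$ ($d{\left(V \right)} = -4 + 2 \left(\left(V^{2} + 86 V\right) + 28\right) = -4 + 2 \left(28 + V^{2} + 86 V\right) = -4 + \left(56 + 2 V^{2} + 172 V\right) = 52 + 2 V^{2} + 172 V$)
$\left(6855 - 39482\right) \left(- \frac{19700}{-39449} + \left(- \frac{21165}{-1194} + \frac{d{\left(-140 \right)}}{-11354}\right)\right) = \left(6855 - 39482\right) \left(- \frac{19700}{-39449} + \left(- \frac{21165}{-1194} + \frac{52 + 2 \left(-140\right)^{2} + 172 \left(-140\right)}{-11354}\right)\right) = - 32627 \left(\left(-19700\right) \left(- \frac{1}{39449}\right) + \left(\left(-21165\right) \left(- \frac{1}{1194}\right) + \left(52 + 2 \cdot 19600 - 24080\right) \left(- \frac{1}{11354}\right)\right)\right) = - 32627 \left(\frac{19700}{39449} + \left(\frac{7055}{398} + \left(52 + 39200 - 24080\right) \left(- \frac{1}{11354}\right)\right)\right) = - 32627 \left(\frac{19700}{39449} + \left(\frac{7055}{398} + 15172 \left(- \frac{1}{11354}\right)\right)\right) = - 32627 \left(\frac{19700}{39449} + \left(\frac{7055}{398} - \frac{7586}{5677}\right)\right) = - 32627 \left(\frac{19700}{39449} + \frac{37032007}{2259446}\right) = \left(-32627\right) \frac{1505386730343}{89132885254} = - \frac{7016607550128723}{12733269322}$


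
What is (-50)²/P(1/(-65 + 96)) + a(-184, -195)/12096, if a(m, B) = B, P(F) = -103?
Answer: -10086695/415296 ≈ -24.288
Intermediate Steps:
(-50)²/P(1/(-65 + 96)) + a(-184, -195)/12096 = (-50)²/(-103) - 195/12096 = 2500*(-1/103) - 195*1/12096 = -2500/103 - 65/4032 = -10086695/415296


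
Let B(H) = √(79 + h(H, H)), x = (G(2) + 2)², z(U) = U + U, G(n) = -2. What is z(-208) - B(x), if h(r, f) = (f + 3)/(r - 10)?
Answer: -416 - √7870/10 ≈ -424.87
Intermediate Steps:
z(U) = 2*U
x = 0 (x = (-2 + 2)² = 0² = 0)
h(r, f) = (3 + f)/(-10 + r)
B(H) = √(79 + (3 + H)/(-10 + H))
z(-208) - B(x) = 2*(-208) - √((-787 + 80*0)/(-10 + 0)) = -416 - √((-787 + 0)/(-10)) = -416 - √(-⅒*(-787)) = -416 - √(787/10) = -416 - √7870/10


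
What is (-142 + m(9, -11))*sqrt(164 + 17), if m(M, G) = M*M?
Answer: -61*sqrt(181) ≈ -820.67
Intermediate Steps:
m(M, G) = M**2
(-142 + m(9, -11))*sqrt(164 + 17) = (-142 + 9**2)*sqrt(164 + 17) = (-142 + 81)*sqrt(181) = -61*sqrt(181)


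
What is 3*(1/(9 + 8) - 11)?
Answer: -558/17 ≈ -32.824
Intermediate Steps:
3*(1/(9 + 8) - 11) = 3*(1/17 - 11) = 3*(-186/17) = -558/17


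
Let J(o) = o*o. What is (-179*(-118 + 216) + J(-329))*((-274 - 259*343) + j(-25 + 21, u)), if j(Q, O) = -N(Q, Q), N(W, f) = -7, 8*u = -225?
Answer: -8081643696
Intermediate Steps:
u = -225/8 (u = (⅛)*(-225) = -225/8 ≈ -28.125)
J(o) = o²
j(Q, O) = 7 (j(Q, O) = -1*(-7) = 7)
(-179*(-118 + 216) + J(-329))*((-274 - 259*343) + j(-25 + 21, u)) = (-179*(-118 + 216) + (-329)²)*((-274 - 259*343) + 7) = (-179*98 + 108241)*((-274 - 88837) + 7) = (-17542 + 108241)*(-89111 + 7) = 90699*(-89104) = -8081643696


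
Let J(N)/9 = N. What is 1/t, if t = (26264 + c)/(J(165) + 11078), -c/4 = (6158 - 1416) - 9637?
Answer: 12563/45844 ≈ 0.27404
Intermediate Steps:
c = 19580 (c = -4*((6158 - 1416) - 9637) = -4*(4742 - 9637) = -4*(-4895) = 19580)
J(N) = 9*N
t = 45844/12563 (t = (26264 + 19580)/(9*165 + 11078) = 45844/(1485 + 11078) = 45844/12563 ≈ 3.6491)
1/t = 1/(45844/12563) = 12563/45844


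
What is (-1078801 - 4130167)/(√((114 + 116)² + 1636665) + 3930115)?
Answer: -1023592163566/772290111183 + 1302242*√1689565/3861450555915 ≈ -1.3250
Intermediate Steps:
(-1078801 - 4130167)/(√((114 + 116)² + 1636665) + 3930115) = -5208968/(√(230² + 1636665) + 3930115) = -5208968/(√(52900 + 1636665) + 3930115) = -5208968/(√1689565 + 3930115) = -5208968/(3930115 + √1689565)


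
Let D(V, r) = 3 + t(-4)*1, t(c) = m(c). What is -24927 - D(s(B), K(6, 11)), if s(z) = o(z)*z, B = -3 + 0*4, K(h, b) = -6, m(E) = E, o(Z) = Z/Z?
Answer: -24926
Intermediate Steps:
o(Z) = 1
t(c) = c
B = -3 (B = -3 + 0 = -3)
s(z) = z (s(z) = 1*z = z)
D(V, r) = -1 (D(V, r) = 3 - 4*1 = 3 - 4 = -1)
-24927 - D(s(B), K(6, 11)) = -24927 - 1*(-1) = -24927 + 1 = -24926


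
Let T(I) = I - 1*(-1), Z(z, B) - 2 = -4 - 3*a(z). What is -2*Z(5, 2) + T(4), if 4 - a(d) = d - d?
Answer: 33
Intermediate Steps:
a(d) = 4 (a(d) = 4 - (d - d) = 4 - 1*0 = 4 + 0 = 4)
Z(z, B) = -14 (Z(z, B) = 2 + (-4 - 3*4) = 2 + (-4 - 12) = 2 - 16 = -14)
T(I) = 1 + I (T(I) = I + 1 = 1 + I)
-2*Z(5, 2) + T(4) = -2*(-14) + (1 + 4) = 28 + 5 = 33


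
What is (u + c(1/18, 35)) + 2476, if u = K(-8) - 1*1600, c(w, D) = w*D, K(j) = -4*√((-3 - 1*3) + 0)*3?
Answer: 15803/18 - 12*I*√6 ≈ 877.94 - 29.394*I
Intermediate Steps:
K(j) = -12*I*√6 (K(j) = -4*√((-3 - 3) + 0)*3 = -4*√(-6 + 0)*3 = -4*I*√6*3 = -12*I*√6)
c(w, D) = D*w
u = -1600 - 12*I*√6 (u = -12*I*√6 - 1*1600 = -12*I*√6 - 1600 = -1600 - 12*I*√6 ≈ -1600.0 - 29.394*I)
(u + c(1/18, 35)) + 2476 = ((-1600 - 12*I*√6) + 35/18) + 2476 = (-28765/18 - 12*I*√6) + 2476 = 15803/18 - 12*I*√6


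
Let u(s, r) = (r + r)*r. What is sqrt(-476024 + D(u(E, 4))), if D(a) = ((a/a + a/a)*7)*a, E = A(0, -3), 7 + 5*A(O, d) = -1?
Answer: 2*I*sqrt(118894) ≈ 689.62*I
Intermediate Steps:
A(O, d) = -8/5 (A(O, d) = -7/5 + (1/5)*(-1) = -7/5 - 1/5 = -8/5)
E = -8/5 ≈ -1.6000
u(s, r) = 2*r**2 (u(s, r) = (2*r)*r = 2*r**2)
D(a) = 14*a (D(a) = ((1 + 1)*7)*a = (2*7)*a = 14*a)
sqrt(-476024 + D(u(E, 4))) = sqrt(-476024 + 14*(2*4**2)) = sqrt(-476024 + 14*(2*16)) = sqrt(-476024 + 14*32) = sqrt(-476024 + 448) = sqrt(-475576) = 2*I*sqrt(118894)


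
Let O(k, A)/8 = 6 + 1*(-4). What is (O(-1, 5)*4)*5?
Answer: 320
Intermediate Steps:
O(k, A) = 16 (O(k, A) = 8*(6 + 1*(-4)) = 8*(6 - 4) = 8*2 = 16)
(O(-1, 5)*4)*5 = (16*4)*5 = 64*5 = 320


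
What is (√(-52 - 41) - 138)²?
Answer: (138 - I*√93)² ≈ 18951.0 - 2661.6*I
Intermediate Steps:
(√(-52 - 41) - 138)² = (√(-93) - 138)² = (I*√93 - 138)² = (-138 + I*√93)²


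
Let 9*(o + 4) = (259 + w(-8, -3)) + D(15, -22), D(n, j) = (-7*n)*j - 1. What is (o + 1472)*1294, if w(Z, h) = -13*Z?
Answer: 20553896/9 ≈ 2.2838e+6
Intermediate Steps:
D(n, j) = -1 - 7*j*n (D(n, j) = -7*j*n - 1 = -1 - 7*j*n)
o = 2636/9 (o = -4 + ((259 - 13*(-8)) + (-1 - 7*(-22)*15))/9 = -4 + ((259 + 104) + (-1 + 2310))/9 = -4 + (363 + 2309)/9 = -4 + (⅑)*2672 = -4 + 2672/9 = 2636/9 ≈ 292.89)
(o + 1472)*1294 = (2636/9 + 1472)*1294 = (15884/9)*1294 = 20553896/9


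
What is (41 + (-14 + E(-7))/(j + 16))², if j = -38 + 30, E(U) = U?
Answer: 94249/64 ≈ 1472.6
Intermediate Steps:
j = -8
(41 + (-14 + E(-7))/(j + 16))² = (41 + (-14 - 7)/(-8 + 16))² = (41 - 21/8)² = (307/8)² = 94249/64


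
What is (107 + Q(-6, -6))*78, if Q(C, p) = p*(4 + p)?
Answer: 9282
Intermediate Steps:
(107 + Q(-6, -6))*78 = (107 - 6*(4 - 6))*78 = (107 - 6*(-2))*78 = (107 + 12)*78 = 119*78 = 9282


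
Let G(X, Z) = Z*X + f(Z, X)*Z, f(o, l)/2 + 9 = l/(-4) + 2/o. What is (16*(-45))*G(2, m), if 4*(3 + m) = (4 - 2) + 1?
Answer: -30420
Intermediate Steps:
f(o, l) = -18 + 4/o - l/2 (f(o, l) = -18 + 2*(l/(-4) + 2/o) = -18 + 2*(l*(-¼) + 2/o) = -18 + 2*(-l/4 + 2/o) = -18 + 2*(2/o - l/4) = -18 + (4/o - l/2) = -18 + 4/o - l/2)
m = -9/4 (m = -3 + ((4 - 2) + 1)/4 = -3 + (2 + 1)/4 = -3 + (¼)*3 = -3 + ¾ = -9/4 ≈ -2.2500)
G(X, Z) = X*Z + Z*(-18 + 4/Z - X/2) (G(X, Z) = Z*X + (-18 + 4/Z - X/2)*Z = X*Z + Z*(-18 + 4/Z - X/2))
(16*(-45))*G(2, m) = (16*(-45))*(4 + (½)*(-9/4)*(-36 + 2)) = -720*(4 + (½)*(-9/4)*(-34)) = -720*(4 + 153/4) = -720*169/4 = -30420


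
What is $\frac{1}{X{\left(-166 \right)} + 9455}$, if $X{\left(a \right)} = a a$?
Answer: $\frac{1}{37011} \approx 2.7019 \cdot 10^{-5}$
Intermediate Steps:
$X{\left(a \right)} = a^{2}$
$\frac{1}{X{\left(-166 \right)} + 9455} = \frac{1}{\left(-166\right)^{2} + 9455} = \frac{1}{27556 + 9455} = \frac{1}{37011}$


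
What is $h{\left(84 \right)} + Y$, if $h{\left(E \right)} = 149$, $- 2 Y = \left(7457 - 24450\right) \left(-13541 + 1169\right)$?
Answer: $-105118549$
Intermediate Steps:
$Y = -105118698$ ($Y = - \frac{\left(7457 - 24450\right) \left(-13541 + 1169\right)}{2} = - \frac{\left(-16993\right) \left(-12372\right)}{2} = \left(- \frac{1}{2}\right) 210237396 = -105118698$)
$h{\left(84 \right)} + Y = 149 - 105118698 = -105118549$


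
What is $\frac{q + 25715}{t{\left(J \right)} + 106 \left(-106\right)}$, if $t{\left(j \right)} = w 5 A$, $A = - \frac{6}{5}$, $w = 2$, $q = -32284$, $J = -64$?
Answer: $\frac{6569}{11248} \approx 0.58401$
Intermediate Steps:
$A = - \frac{6}{5}$ ($A = \left(-6\right) \frac{1}{5} = - \frac{6}{5} \approx -1.2$)
$t{\left(j \right)} = -12$ ($t{\left(j \right)} = 2 \cdot 5 \left(- \frac{6}{5}\right) = 10 \left(- \frac{6}{5}\right) = -12$)
$\frac{q + 25715}{t{\left(J \right)} + 106 \left(-106\right)} = \frac{-32284 + 25715}{-12 + 106 \left(-106\right)} = - \frac{6569}{-12 - 11236} = - \frac{6569}{-11248} = \left(-6569\right) \left(- \frac{1}{11248}\right) = \frac{6569}{11248}$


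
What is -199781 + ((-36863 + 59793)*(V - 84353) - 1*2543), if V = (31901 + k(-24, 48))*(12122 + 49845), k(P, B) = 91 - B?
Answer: 45387400918026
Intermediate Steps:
V = 1979473848 (V = (31901 + (91 - 1*48))*(12122 + 49845) = (31901 + (91 - 48))*61967 = (31901 + 43)*61967 = 31944*61967 = 1979473848)
-199781 + ((-36863 + 59793)*(V - 84353) - 1*2543) = -199781 + ((-36863 + 59793)*(1979473848 - 84353) - 1*2543) = -199781 + (22930*1979389495 - 2543) = -199781 + (45387401120350 - 2543) = -199781 + 45387401117807 = 45387400918026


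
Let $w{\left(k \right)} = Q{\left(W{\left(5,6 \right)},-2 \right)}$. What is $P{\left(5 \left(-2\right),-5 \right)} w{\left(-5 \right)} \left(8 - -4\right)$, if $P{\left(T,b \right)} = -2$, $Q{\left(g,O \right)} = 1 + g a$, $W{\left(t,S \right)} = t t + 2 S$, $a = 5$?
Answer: $-4464$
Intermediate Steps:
$W{\left(t,S \right)} = t^{2} + 2 S$
$Q{\left(g,O \right)} = 1 + 5 g$ ($Q{\left(g,O \right)} = 1 + g 5 = 1 + 5 g$)
$w{\left(k \right)} = 186$ ($w{\left(k \right)} = 1 + 5 \left(5^{2} + 2 \cdot 6\right) = 1 + 5 \left(25 + 12\right) = 1 + 5 \cdot 37 = 1 + 185 = 186$)
$P{\left(5 \left(-2\right),-5 \right)} w{\left(-5 \right)} \left(8 - -4\right) = \left(-2\right) 186 \left(8 - -4\right) = - 372 \left(8 + 4\right) = \left(-372\right) 12 = -4464$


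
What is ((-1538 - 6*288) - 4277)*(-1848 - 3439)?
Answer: 39879841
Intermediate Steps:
((-1538 - 6*288) - 4277)*(-1848 - 3439) = ((-1538 - 1*1728) - 4277)*(-5287) = ((-1538 - 1728) - 4277)*(-5287) = (-3266 - 4277)*(-5287) = -7543*(-5287) = 39879841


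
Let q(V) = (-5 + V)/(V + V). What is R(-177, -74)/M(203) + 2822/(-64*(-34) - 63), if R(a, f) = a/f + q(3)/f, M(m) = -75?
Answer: 22931092/17590725 ≈ 1.3036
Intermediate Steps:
q(V) = (-5 + V)/(2*V) (q(V) = (-5 + V)/((2*V)) = (-5 + V)*(1/(2*V)) = (-5 + V)/(2*V))
R(a, f) = -1/(3*f) + a/f (R(a, f) = a/f + ((½)*(-5 + 3)/3)/f = a/f + ((½)*(⅓)*(-2))/f = a/f - 1/(3*f) = -1/(3*f) + a/f)
R(-177, -74)/M(203) + 2822/(-64*(-34) - 63) = ((-⅓ - 177)/(-74))/(-75) + 2822/(-64*(-34) - 63) = -1/74*(-532/3)*(-1/75) + 2822/(2176 - 63) = (266/111)*(-1/75) + 2822/2113 = -266/8325 + 2822*(1/2113) = -266/8325 + 2822/2113 = 22931092/17590725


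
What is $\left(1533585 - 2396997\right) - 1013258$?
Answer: $-1876670$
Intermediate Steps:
$\left(1533585 - 2396997\right) - 1013258 = -863412 - 1013258 = -1876670$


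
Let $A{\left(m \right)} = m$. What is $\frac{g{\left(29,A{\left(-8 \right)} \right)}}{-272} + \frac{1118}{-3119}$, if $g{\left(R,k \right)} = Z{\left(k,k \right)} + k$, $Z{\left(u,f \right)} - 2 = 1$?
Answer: $- \frac{288501}{848368} \approx -0.34007$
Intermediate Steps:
$Z{\left(u,f \right)} = 3$ ($Z{\left(u,f \right)} = 2 + 1 = 3$)
$g{\left(R,k \right)} = 3 + k$
$\frac{g{\left(29,A{\left(-8 \right)} \right)}}{-272} + \frac{1118}{-3119} = \frac{3 - 8}{-272} + \frac{1118}{-3119} = \left(-5\right) \left(- \frac{1}{272}\right) + 1118 \left(- \frac{1}{3119}\right) = \frac{5}{272} - \frac{1118}{3119} = - \frac{288501}{848368}$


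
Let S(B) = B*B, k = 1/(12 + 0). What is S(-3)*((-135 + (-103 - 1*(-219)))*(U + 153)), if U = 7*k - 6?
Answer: -100947/4 ≈ -25237.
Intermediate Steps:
k = 1/12 ≈ 0.083333
U = -65/12 (U = 7*(1/12) - 6 = 7/12 - 6 = -65/12 ≈ -5.4167)
S(B) = B**2
S(-3)*((-135 + (-103 - 1*(-219)))*(U + 153)) = (-3)**2*((-135 + (-103 - 1*(-219)))*(-65/12 + 153)) = 9*((-135 + (-103 + 219))*(1771/12)) = 9*((-135 + 116)*(1771/12)) = 9*(-19*1771/12) = 9*(-33649/12) = -100947/4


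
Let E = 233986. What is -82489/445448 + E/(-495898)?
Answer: -72567362925/110448386152 ≈ -0.65703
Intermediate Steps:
-82489/445448 + E/(-495898) = -82489/445448 + 233986/(-495898) = -82489*1/445448 + 233986*(-1/495898) = -82489/445448 - 116993/247949 = -72567362925/110448386152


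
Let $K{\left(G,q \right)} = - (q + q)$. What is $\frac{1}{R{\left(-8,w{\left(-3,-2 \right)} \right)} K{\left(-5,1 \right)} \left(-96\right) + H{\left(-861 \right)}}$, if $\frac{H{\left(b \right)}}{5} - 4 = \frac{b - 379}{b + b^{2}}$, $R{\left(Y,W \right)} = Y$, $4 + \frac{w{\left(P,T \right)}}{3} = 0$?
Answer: $- \frac{37023}{56127178} \approx -0.00065963$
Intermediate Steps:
$w{\left(P,T \right)} = -12$ ($w{\left(P,T \right)} = -12 + 3 \cdot 0 = -12 + 0 = -12$)
$K{\left(G,q \right)} = - 2 q$
$H{\left(b \right)} = 20 + \frac{5 \left(-379 + b\right)}{b + b^{2}}$ ($H{\left(b \right)} = 20 + 5 \frac{b - 379}{b + b^{2}} = 20 + 5 \frac{-379 + b}{b + b^{2}} = 20 + \frac{5 \left(-379 + b\right)}{b + b^{2}}$)
$\frac{1}{R{\left(-8,w{\left(-3,-2 \right)} \right)} K{\left(-5,1 \right)} \left(-96\right) + H{\left(-861 \right)}} = \frac{1}{- 8 \left(\left(-2\right) 1\right) \left(-96\right) + \frac{5 \left(-379 + 4 \left(-861\right)^{2} + 5 \left(-861\right)\right)}{\left(-861\right) \left(1 - 861\right)}} = \frac{1}{\left(-8\right) \left(-2\right) \left(-96\right) + 5 \left(- \frac{1}{861}\right) \frac{1}{-860} \left(-379 + 4 \cdot 741321 - 4305\right)} = \frac{1}{16 \left(-96\right) + 5 \left(- \frac{1}{861}\right) \left(- \frac{1}{860}\right) \left(-379 + 2965284 - 4305\right)} = \frac{1}{-1536 + 5 \left(- \frac{1}{861}\right) \left(- \frac{1}{860}\right) 2960600} = \frac{1}{-1536 + \frac{740150}{37023}} = \frac{1}{- \frac{56127178}{37023}} = - \frac{37023}{56127178}$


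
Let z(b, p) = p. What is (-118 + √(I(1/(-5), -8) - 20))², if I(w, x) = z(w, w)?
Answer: (590 - I*√505)²/25 ≈ 13904.0 - 1060.7*I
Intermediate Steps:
I(w, x) = w
(-118 + √(I(1/(-5), -8) - 20))² = (-118 + √(1/(-5) - 20))² = (-118 + √(1*(-⅕) - 20))² = (-118 + √(-⅕ - 20))² = (-118 + √(-101/5))² = (-118 + I*√505/5)²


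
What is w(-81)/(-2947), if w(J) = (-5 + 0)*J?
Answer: -405/2947 ≈ -0.13743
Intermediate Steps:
w(J) = -5*J
w(-81)/(-2947) = -5*(-81)/(-2947) = 405*(-1/2947) = -405/2947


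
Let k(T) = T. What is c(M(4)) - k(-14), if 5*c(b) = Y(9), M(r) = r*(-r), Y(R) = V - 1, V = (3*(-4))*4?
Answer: 21/5 ≈ 4.2000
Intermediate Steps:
V = -48 (V = -12*4 = -48)
Y(R) = -49 (Y(R) = -48 - 1 = -49)
M(r) = -r**2
c(b) = -49/5 (c(b) = (1/5)*(-49) = -49/5)
c(M(4)) - k(-14) = -49/5 - 1*(-14) = -49/5 + 14 = 21/5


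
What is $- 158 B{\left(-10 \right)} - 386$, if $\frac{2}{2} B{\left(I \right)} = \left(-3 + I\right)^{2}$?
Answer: $-27088$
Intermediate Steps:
$B{\left(I \right)} = \left(-3 + I\right)^{2}$
$- 158 B{\left(-10 \right)} - 386 = - 158 \left(-3 - 10\right)^{2} - 386 = - 158 \left(-13\right)^{2} - 386 = \left(-158\right) 169 - 386 = -26702 - 386 = -27088$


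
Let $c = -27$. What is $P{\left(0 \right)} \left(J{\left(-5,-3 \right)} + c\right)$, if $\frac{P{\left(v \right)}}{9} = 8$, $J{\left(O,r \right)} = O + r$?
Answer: $-2520$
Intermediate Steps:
$P{\left(v \right)} = 72$ ($P{\left(v \right)} = 9 \cdot 8 = 72$)
$P{\left(0 \right)} \left(J{\left(-5,-3 \right)} + c\right) = 72 \left(\left(-5 - 3\right) - 27\right) = 72 \left(-8 - 27\right) = 72 \left(-35\right) = -2520$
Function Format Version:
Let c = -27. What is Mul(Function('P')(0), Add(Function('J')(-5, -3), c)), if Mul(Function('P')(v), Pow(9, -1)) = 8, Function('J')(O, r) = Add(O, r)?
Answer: -2520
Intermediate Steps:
Function('P')(v) = 72 (Function('P')(v) = Mul(9, 8) = 72)
Mul(Function('P')(0), Add(Function('J')(-5, -3), c)) = Mul(72, Add(Add(-5, -3), -27)) = Mul(72, Add(-8, -27)) = Mul(72, -35) = -2520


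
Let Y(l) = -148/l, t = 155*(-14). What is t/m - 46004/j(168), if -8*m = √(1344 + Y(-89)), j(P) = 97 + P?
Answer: -868/5 + 8680*√2664749/29941 ≈ 299.64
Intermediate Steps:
t = -2170
m = -√2664749/356 (m = -√(1344 - 148/(-89))/8 = -√(1344 - 148*(-1/89))/8 = -√(1344 + 148/89)/8 = -√2664749/356 ≈ -4.5854)
t/m - 46004/j(168) = -2170*(-4*√2664749/29941) - 46004/(97 + 168) = -(-8680)*√2664749/29941 - 46004/265 = 8680*√2664749/29941 - 46004*1/265 = 8680*√2664749/29941 - 868/5 = -868/5 + 8680*√2664749/29941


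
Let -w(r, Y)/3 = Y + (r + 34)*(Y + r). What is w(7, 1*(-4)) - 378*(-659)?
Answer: 248745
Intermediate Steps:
w(r, Y) = -3*Y - 3*(34 + r)*(Y + r) (w(r, Y) = -3*(Y + (r + 34)*(Y + r)) = -3*(Y + (34 + r)*(Y + r)) = -3*Y - 3*(34 + r)*(Y + r))
w(7, 1*(-4)) - 378*(-659) = (-105*(-4) - 102*7 - 3*7² - 3*1*(-4)*7) - 378*(-659) = (-105*(-4) - 714 - 3*49 - 3*(-4)*7) + 249102 = (420 - 714 - 147 + 84) + 249102 = -357 + 249102 = 248745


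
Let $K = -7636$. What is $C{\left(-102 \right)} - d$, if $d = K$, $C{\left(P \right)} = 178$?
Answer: $7814$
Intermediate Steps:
$d = -7636$
$C{\left(-102 \right)} - d = 178 - -7636 = 178 + 7636 = 7814$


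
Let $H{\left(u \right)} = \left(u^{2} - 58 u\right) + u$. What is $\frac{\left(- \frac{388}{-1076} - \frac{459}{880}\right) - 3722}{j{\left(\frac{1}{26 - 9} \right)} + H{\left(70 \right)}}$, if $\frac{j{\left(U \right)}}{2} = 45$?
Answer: $- \frac{881109951}{236720000} \approx -3.7222$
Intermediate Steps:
$j{\left(U \right)} = 90$ ($j{\left(U \right)} = 2 \cdot 45 = 90$)
$H{\left(u \right)} = u^{2} - 57 u$
$\frac{\left(- \frac{388}{-1076} - \frac{459}{880}\right) - 3722}{j{\left(\frac{1}{26 - 9} \right)} + H{\left(70 \right)}} = \frac{\left(- \frac{388}{-1076} - \frac{459}{880}\right) - 3722}{90 + 70 \left(-57 + 70\right)} = \frac{\left(\left(-388\right) \left(- \frac{1}{1076}\right) - \frac{459}{880}\right) - 3722}{90 + 70 \cdot 13} = \frac{\left(\frac{97}{269} - \frac{459}{880}\right) - 3722}{90 + 910} = \frac{- \frac{38111}{236720} - 3722}{1000} = \left(- \frac{881109951}{236720}\right) \frac{1}{1000} = - \frac{881109951}{236720000}$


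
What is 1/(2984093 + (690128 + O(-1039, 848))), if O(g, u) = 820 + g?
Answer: 1/3674002 ≈ 2.7218e-7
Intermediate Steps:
1/(2984093 + (690128 + O(-1039, 848))) = 1/(2984093 + (690128 + (820 - 1039))) = 1/(2984093 + (690128 - 219)) = 1/(2984093 + 689909) = 1/3674002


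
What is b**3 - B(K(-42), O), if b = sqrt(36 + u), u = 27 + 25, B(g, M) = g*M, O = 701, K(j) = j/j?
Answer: -701 + 176*sqrt(22) ≈ 124.51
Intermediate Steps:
K(j) = 1
B(g, M) = M*g
u = 52
b = 2*sqrt(22) (b = sqrt(36 + 52) = sqrt(88) = 2*sqrt(22) ≈ 9.3808)
b**3 - B(K(-42), O) = (2*sqrt(22))**3 - 701 = 176*sqrt(22) - 1*701 = 176*sqrt(22) - 701 = -701 + 176*sqrt(22)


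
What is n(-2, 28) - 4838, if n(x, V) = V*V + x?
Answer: -4056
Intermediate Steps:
n(x, V) = x + V² (n(x, V) = V² + x = x + V²)
n(-2, 28) - 4838 = (-2 + 28²) - 4838 = (-2 + 784) - 4838 = 782 - 4838 = -4056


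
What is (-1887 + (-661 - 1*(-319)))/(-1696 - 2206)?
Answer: 2229/3902 ≈ 0.57125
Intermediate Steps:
(-1887 + (-661 - 1*(-319)))/(-1696 - 2206) = (-1887 + (-661 + 319))/(-3902) = (-1887 - 342)*(-1/3902) = -2229*(-1/3902) = 2229/3902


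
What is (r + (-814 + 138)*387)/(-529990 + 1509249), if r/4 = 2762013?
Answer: 10786440/979259 ≈ 11.015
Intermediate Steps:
r = 11048052 (r = 4*2762013 = 11048052)
(r + (-814 + 138)*387)/(-529990 + 1509249) = (11048052 + (-814 + 138)*387)/(-529990 + 1509249) = (11048052 - 676*387)/979259 = (11048052 - 261612)*(1/979259) = 10786440*(1/979259) = 10786440/979259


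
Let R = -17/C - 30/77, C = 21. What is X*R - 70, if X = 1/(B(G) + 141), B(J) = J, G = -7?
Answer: -2167057/30954 ≈ -70.009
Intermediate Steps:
X = 1/134 (X = 1/(-7 + 141) = 1/134 ≈ 0.0074627)
R = -277/231 (R = -17/21 - 30/77 = -277/231 ≈ -1.1991)
X*R - 70 = (1/134)*(-277/231) - 70 = -277/30954 - 70 = -2167057/30954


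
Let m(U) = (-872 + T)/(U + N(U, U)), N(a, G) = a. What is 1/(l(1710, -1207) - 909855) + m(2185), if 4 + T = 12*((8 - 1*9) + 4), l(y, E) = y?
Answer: -76284617/396859365 ≈ -0.19222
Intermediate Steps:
T = 32 (T = -4 + 12*((8 - 1*9) + 4) = -4 + 12*((8 - 9) + 4) = -4 + 12*(-1 + 4) = -4 + 12*3 = -4 + 36 = 32)
m(U) = -420/U (m(U) = (-872 + 32)/(U + U) = -840*1/(2*U) = -420/U)
1/(l(1710, -1207) - 909855) + m(2185) = 1/(1710 - 909855) - 420/2185 = 1/(-908145) - 420*1/2185 = -1/908145 - 84/437 = -76284617/396859365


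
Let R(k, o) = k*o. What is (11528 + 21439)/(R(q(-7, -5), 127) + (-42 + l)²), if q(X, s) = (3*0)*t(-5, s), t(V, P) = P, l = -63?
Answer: 3663/1225 ≈ 2.9902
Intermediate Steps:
q(X, s) = 0 (q(X, s) = (3*0)*s = 0*s = 0)
(11528 + 21439)/(R(q(-7, -5), 127) + (-42 + l)²) = (11528 + 21439)/(0*127 + (-42 - 63)²) = 32967/(0 + (-105)²) = 32967/(0 + 11025) = 32967/11025 = 32967*(1/11025) = 3663/1225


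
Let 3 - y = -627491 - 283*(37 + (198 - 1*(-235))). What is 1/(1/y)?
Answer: 760504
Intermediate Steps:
y = 760504 (y = 3 - (-627491 - 283*(37 + (198 - 1*(-235)))) = 3 - (-627491 - 283*(37 + (198 + 235))) = 3 - (-627491 - 283*(37 + 433)) = 3 - (-627491 - 283*470) = 3 - (-627491 - 1*133010) = 3 - (-627491 - 133010) = 3 - 1*(-760501) = 3 + 760501 = 760504)
1/(1/y) = 1/(1/760504) = 760504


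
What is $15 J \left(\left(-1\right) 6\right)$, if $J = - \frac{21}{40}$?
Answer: $\frac{189}{4} \approx 47.25$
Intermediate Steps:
$J = - \frac{21}{40}$ ($J = \left(-21\right) \frac{1}{40} = - \frac{21}{40} \approx -0.525$)
$15 J \left(\left(-1\right) 6\right) = 15 \left(- \frac{21}{40}\right) \left(\left(-1\right) 6\right) = \left(- \frac{63}{8}\right) \left(-6\right) = \frac{189}{4}$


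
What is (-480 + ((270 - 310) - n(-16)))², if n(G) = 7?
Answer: 277729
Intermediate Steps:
(-480 + ((270 - 310) - n(-16)))² = (-480 + ((270 - 310) - 1*7))² = (-480 + (-40 - 7))² = (-480 - 47)² = (-527)² = 277729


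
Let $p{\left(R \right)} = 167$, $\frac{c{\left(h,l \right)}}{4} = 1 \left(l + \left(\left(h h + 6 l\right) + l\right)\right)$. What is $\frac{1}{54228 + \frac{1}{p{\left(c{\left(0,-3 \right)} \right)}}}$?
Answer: $\frac{167}{9056077} \approx 1.8441 \cdot 10^{-5}$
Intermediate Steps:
$c{\left(h,l \right)} = 4 h^{2} + 32 l$ ($c{\left(h,l \right)} = 4 \cdot 1 \left(l + \left(\left(h h + 6 l\right) + l\right)\right) = 4 \cdot 1 \left(l + \left(\left(h^{2} + 6 l\right) + l\right)\right) = 4 \cdot 1 \left(l + \left(h^{2} + 7 l\right)\right) = 4 \cdot 1 \left(h^{2} + 8 l\right) = 4 \left(h^{2} + 8 l\right) = 4 h^{2} + 32 l$)
$\frac{1}{54228 + \frac{1}{p{\left(c{\left(0,-3 \right)} \right)}}} = \frac{1}{54228 + \frac{1}{167}} = \frac{1}{\frac{9056077}{167}} = \frac{167}{9056077}$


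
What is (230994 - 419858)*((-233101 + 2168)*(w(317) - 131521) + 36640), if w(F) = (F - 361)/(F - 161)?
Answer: -17208895334652800/3 ≈ -5.7363e+15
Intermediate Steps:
w(F) = (-361 + F)/(-161 + F)
(230994 - 419858)*((-233101 + 2168)*(w(317) - 131521) + 36640) = (230994 - 419858)*((-233101 + 2168)*((-361 + 317)/(-161 + 317) - 131521) + 36640) = -188864*(-230933*(-44/156 - 131521) + 36640) = -188864*(-230933*((1/156)*(-44) - 131521) + 36640) = -188864*(-230933*(-11/39 - 131521) + 36640) = -188864*(-230933*(-5129330/39) + 36640) = -188864*(1184531564890/39 + 36640) = -188864*1184532993850/39 = -17208895334652800/3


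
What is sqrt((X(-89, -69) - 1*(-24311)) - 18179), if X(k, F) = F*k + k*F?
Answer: 3*sqrt(2046) ≈ 135.70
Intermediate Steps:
X(k, F) = 2*F*k (X(k, F) = F*k + F*k = 2*F*k)
sqrt((X(-89, -69) - 1*(-24311)) - 18179) = sqrt((2*(-69)*(-89) - 1*(-24311)) - 18179) = sqrt((12282 + 24311) - 18179) = sqrt(36593 - 18179) = sqrt(18414) = 3*sqrt(2046)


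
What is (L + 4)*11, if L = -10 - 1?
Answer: -77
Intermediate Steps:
L = -11
(L + 4)*11 = (-11 + 4)*11 = -7*11 = -77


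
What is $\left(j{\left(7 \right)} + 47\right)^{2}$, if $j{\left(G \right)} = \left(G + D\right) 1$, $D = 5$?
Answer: $3481$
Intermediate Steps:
$j{\left(G \right)} = 5 + G$ ($j{\left(G \right)} = \left(G + 5\right) 1 = \left(5 + G\right) 1 = 5 + G$)
$\left(j{\left(7 \right)} + 47\right)^{2} = \left(\left(5 + 7\right) + 47\right)^{2} = \left(12 + 47\right)^{2} = 59^{2} = 3481$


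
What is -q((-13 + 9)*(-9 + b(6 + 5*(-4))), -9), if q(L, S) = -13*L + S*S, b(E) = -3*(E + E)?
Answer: -3981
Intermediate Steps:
b(E) = -6*E
q(L, S) = S² - 13*L (q(L, S) = -13*L + S² = S² - 13*L)
-q((-13 + 9)*(-9 + b(6 + 5*(-4))), -9) = -((-9)² - 13*(-13 + 9)*(-9 - 6*(6 + 5*(-4)))) = -(81 - (-52)*(-9 - 6*(6 - 20))) = -(81 - (-52)*(-9 - 6*(-14))) = -(81 - (-52)*(-9 + 84)) = -(81 - (-52)*75) = -(81 - 13*(-300)) = -(81 + 3900) = -1*3981 = -3981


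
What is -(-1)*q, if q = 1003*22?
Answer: 22066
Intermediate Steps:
q = 22066
-(-1)*q = -(-1)*22066 = -1*(-22066) = 22066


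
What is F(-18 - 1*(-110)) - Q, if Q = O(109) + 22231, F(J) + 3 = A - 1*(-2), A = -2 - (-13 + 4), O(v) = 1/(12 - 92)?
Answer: -1777999/80 ≈ -22225.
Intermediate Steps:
O(v) = -1/80 (O(v) = 1/(-80) = -1/80)
A = 7 (A = -2 - 1*(-9) = -2 + 9 = 7)
F(J) = 6 (F(J) = -3 + (7 - 1*(-2)) = -3 + (7 + 2) = -3 + 9 = 6)
Q = 1778479/80 (Q = -1/80 + 22231 = 1778479/80 ≈ 22231.)
F(-18 - 1*(-110)) - Q = 6 - 1*1778479/80 = 6 - 1778479/80 = -1777999/80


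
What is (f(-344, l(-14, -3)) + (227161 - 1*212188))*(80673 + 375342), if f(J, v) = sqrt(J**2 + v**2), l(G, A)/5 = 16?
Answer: 6827912595 + 3648120*sqrt(1949) ≈ 6.9890e+9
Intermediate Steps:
l(G, A) = 80 (l(G, A) = 5*16 = 80)
(f(-344, l(-14, -3)) + (227161 - 1*212188))*(80673 + 375342) = (sqrt((-344)**2 + 80**2) + (227161 - 1*212188))*(80673 + 375342) = (sqrt(118336 + 6400) + (227161 - 212188))*456015 = (sqrt(124736) + 14973)*456015 = (8*sqrt(1949) + 14973)*456015 = (14973 + 8*sqrt(1949))*456015 = 6827912595 + 3648120*sqrt(1949)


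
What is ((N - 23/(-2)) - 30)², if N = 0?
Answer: 1369/4 ≈ 342.25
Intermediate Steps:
((N - 23/(-2)) - 30)² = ((0 - 23/(-2)) - 30)² = ((0 - 23*(-1)/2) - 30)² = ((0 - 1*(-23/2)) - 30)² = ((0 + 23/2) - 30)² = (23/2 - 30)² = (-37/2)² = 1369/4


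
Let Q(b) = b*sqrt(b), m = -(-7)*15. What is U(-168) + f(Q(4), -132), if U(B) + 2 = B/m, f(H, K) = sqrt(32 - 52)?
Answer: -18/5 + 2*I*sqrt(5) ≈ -3.6 + 4.4721*I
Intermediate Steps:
m = 105 (m = -1*(-105) = 105)
Q(b) = b**(3/2)
f(H, K) = 2*I*sqrt(5) (f(H, K) = sqrt(-20) = 2*I*sqrt(5))
U(B) = -2 + B/105
U(-168) + f(Q(4), -132) = (-2 + (1/105)*(-168)) + 2*I*sqrt(5) = (-2 - 8/5) + 2*I*sqrt(5) = -18/5 + 2*I*sqrt(5)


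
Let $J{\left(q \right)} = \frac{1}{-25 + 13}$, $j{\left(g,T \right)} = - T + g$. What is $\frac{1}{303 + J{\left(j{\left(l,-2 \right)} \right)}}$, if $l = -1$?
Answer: $\frac{12}{3635} \approx 0.0033012$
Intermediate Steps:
$j{\left(g,T \right)} = g - T$
$J{\left(q \right)} = - \frac{1}{12}$ ($J{\left(q \right)} = \frac{1}{-12} = - \frac{1}{12}$)
$\frac{1}{303 + J{\left(j{\left(l,-2 \right)} \right)}} = \frac{1}{303 - \frac{1}{12}} = \frac{1}{\frac{3635}{12}} = \frac{12}{3635}$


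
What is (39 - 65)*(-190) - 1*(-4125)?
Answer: 9065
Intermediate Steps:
(39 - 65)*(-190) - 1*(-4125) = -26*(-190) + 4125 = 4940 + 4125 = 9065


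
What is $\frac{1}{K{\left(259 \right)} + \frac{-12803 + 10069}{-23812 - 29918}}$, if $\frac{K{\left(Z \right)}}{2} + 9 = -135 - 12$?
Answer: $- \frac{26865}{8380513} \approx -0.0032056$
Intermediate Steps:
$K{\left(Z \right)} = -312$ ($K{\left(Z \right)} = -18 + 2 \left(-135 - 12\right) = -18 + 2 \left(-147\right) = -18 - 294 = -312$)
$\frac{1}{K{\left(259 \right)} + \frac{-12803 + 10069}{-23812 - 29918}} = \frac{1}{-312 + \frac{-12803 + 10069}{-23812 - 29918}} = \frac{1}{-312 - \frac{2734}{-53730}} = \frac{1}{-312 - - \frac{1367}{26865}} = \frac{1}{-312 + \frac{1367}{26865}} = \frac{1}{- \frac{8380513}{26865}} = - \frac{26865}{8380513}$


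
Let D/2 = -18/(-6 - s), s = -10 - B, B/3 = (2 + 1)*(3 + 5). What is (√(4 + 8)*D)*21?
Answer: -378*√3/19 ≈ -34.459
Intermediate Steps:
B = 72 (B = 3*((2 + 1)*(3 + 5)) = 3*(3*8) = 3*24 = 72)
s = -82 (s = -10 - 1*72 = -10 - 72 = -82)
D = -9/19 (D = 2*(-18/(-6 - 1*(-82))) = 2*(-18/(-6 + 82)) = 2*(-18/76) = 2*(-18*1/76) = 2*(-9/38) = -9/19 ≈ -0.47368)
(√(4 + 8)*D)*21 = (√(4 + 8)*(-9/19))*21 = (√12*(-9/19))*21 = ((2*√3)*(-9/19))*21 = -18*√3/19*21 = -378*√3/19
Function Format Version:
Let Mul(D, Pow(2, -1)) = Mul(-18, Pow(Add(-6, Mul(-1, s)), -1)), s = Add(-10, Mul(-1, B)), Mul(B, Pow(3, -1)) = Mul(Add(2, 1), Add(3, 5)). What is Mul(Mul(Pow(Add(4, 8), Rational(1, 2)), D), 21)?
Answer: Mul(Rational(-378, 19), Pow(3, Rational(1, 2))) ≈ -34.459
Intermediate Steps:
B = 72 (B = Mul(3, Mul(Add(2, 1), Add(3, 5))) = Mul(3, Mul(3, 8)) = Mul(3, 24) = 72)
s = -82 (s = Add(-10, Mul(-1, 72)) = Add(-10, -72) = -82)
D = Rational(-9, 19) (D = Mul(2, Mul(-18, Pow(Add(-6, Mul(-1, -82)), -1))) = Mul(2, Mul(-18, Pow(Add(-6, 82), -1))) = Mul(2, Mul(-18, Pow(76, -1))) = Mul(2, Mul(-18, Rational(1, 76))) = Mul(2, Rational(-9, 38)) = Rational(-9, 19) ≈ -0.47368)
Mul(Mul(Pow(Add(4, 8), Rational(1, 2)), D), 21) = Mul(Mul(Pow(Add(4, 8), Rational(1, 2)), Rational(-9, 19)), 21) = Mul(Mul(Pow(12, Rational(1, 2)), Rational(-9, 19)), 21) = Mul(Mul(Mul(2, Pow(3, Rational(1, 2))), Rational(-9, 19)), 21) = Mul(Mul(Rational(-18, 19), Pow(3, Rational(1, 2))), 21) = Mul(Rational(-378, 19), Pow(3, Rational(1, 2)))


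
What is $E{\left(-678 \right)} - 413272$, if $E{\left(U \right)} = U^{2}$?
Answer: $46412$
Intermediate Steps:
$E{\left(-678 \right)} - 413272 = \left(-678\right)^{2} - 413272 = 459684 - 413272 = 46412$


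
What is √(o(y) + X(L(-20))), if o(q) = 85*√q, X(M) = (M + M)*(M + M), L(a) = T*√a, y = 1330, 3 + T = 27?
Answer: √(-46080 + 85*√1330) ≈ 207.32*I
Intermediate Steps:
T = 24 (T = -3 + 27 = 24)
L(a) = 24*√a
X(M) = 4*M² (X(M) = (2*M)*(2*M) = 4*M²)
√(o(y) + X(L(-20))) = √(85*√1330 + 4*(24*√(-20))²) = √(85*√1330 + 4*(24*(2*I*√5))²) = √(85*√1330 + 4*(48*I*√5)²) = √(85*√1330 + 4*(-11520)) = √(85*√1330 - 46080) = √(-46080 + 85*√1330)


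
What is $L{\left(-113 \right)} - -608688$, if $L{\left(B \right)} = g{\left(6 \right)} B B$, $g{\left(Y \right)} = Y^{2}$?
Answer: $1068372$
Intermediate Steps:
$L{\left(B \right)} = 36 B^{2}$ ($L{\left(B \right)} = 6^{2} B B = 36 B B = 36 B^{2}$)
$L{\left(-113 \right)} - -608688 = 36 \left(-113\right)^{2} - -608688 = 36 \cdot 12769 + 608688 = 459684 + 608688 = 1068372$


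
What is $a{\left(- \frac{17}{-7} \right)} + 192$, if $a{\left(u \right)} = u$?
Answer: $\frac{1361}{7} \approx 194.43$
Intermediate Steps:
$a{\left(- \frac{17}{-7} \right)} + 192 = - \frac{17}{-7} + 192 = \left(-17\right) \left(- \frac{1}{7}\right) + 192 = \frac{17}{7} + 192 = \frac{1361}{7}$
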